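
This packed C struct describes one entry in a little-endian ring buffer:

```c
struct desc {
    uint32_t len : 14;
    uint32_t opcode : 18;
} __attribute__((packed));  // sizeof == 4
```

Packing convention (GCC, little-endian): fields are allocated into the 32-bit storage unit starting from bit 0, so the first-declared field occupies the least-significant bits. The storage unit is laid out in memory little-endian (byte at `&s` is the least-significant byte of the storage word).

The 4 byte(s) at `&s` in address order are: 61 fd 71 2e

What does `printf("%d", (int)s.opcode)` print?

47559

[0]=0x61 [1]=0xfd [2]=0x71 [3]=0x2e (little-endian) → word 0x2e71fd61
len [0+:14] = (word>>0) & 0x3fff = 15713
opcode [14+:18] = (word>>14) & 0x3ffff = 47559  ←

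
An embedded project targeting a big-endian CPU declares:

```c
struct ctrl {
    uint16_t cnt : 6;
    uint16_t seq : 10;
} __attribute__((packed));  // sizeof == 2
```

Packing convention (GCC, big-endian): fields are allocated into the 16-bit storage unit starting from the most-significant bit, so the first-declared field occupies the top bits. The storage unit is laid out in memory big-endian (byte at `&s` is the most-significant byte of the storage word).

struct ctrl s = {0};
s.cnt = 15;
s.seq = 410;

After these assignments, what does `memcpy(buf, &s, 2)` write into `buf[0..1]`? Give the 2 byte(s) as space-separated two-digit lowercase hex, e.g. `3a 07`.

cnt:6 = 15 → 0xf << 10 → word 0x3c00
seq:10 = 410 → 0x19a << 0 → word 0x3d9a
word = 0x3d9a → big-endian bytes:
  [0]=0x3d  [1]=0x9a

3d 9a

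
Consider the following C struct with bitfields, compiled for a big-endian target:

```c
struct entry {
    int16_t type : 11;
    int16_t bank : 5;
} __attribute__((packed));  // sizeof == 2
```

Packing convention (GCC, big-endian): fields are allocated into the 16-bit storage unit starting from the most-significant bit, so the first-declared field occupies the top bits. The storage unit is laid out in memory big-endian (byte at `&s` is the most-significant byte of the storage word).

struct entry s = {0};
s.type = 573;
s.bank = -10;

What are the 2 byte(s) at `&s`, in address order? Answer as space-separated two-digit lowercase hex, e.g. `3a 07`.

type:11 = 573 → 0x23d << 5 → word 0x47a0
bank:5 = -10 → 0x16 << 0 → word 0x47b6
word = 0x47b6 → big-endian bytes:
  [0]=0x47  [1]=0xb6

47 b6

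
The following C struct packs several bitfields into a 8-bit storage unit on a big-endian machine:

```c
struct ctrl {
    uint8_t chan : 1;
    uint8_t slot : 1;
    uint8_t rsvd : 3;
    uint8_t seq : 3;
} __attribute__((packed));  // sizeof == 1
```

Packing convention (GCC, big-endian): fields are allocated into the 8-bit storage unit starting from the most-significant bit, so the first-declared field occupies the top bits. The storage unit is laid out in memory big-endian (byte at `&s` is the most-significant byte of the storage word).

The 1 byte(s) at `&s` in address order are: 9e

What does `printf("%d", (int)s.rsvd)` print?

[0]=0x9e (big-endian) → word 0x9e
chan:1 @ bit 7 → (0x9e>>7)&0x1 = 0x1
slot:1 @ bit 6 → (0x9e>>6)&0x1 = 0x0
rsvd:3 @ bit 3 → (0x9e>>3)&0x7 = 0x3  ←
seq:3 @ bit 0 → (0x9e>>0)&0x7 = 0x6

3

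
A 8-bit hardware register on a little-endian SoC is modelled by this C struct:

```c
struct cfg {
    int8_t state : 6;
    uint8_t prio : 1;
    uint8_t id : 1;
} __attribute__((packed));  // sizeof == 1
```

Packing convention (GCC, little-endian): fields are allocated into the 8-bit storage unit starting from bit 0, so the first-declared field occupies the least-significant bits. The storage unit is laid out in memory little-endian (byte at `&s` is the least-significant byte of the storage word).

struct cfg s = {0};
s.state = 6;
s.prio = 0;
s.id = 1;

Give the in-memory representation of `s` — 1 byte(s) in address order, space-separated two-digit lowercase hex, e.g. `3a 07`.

86

[0+:6] state=6 & 0x3f = 0x6; word=0x06
[6+:1] prio=0 & 0x1 = 0x0; word=0x06
[7+:1] id=1 & 0x1 = 0x1; word=0x86
word = 0x86 → little-endian bytes:
  [0]=0x86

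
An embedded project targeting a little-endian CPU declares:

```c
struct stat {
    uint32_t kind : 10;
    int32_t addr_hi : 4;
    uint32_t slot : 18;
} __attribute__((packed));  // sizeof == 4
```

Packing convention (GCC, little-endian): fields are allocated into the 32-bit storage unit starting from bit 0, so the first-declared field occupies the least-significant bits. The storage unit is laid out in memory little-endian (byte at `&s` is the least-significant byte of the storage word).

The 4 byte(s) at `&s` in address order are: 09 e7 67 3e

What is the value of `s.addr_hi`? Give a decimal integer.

-7

[0]=0x09 [1]=0xe7 [2]=0x67 [3]=0x3e (little-endian) → word 0x3e67e709
kind:10 @ bit 0 → (0x3e67e709>>0)&0x3ff = 0x309
addr_hi:4 @ bit 10 → (0x3e67e709>>10)&0xf = 0x9  ←
slot:18 @ bit 14 → (0x3e67e709>>14)&0x3ffff = 0xf99f
addr_hi signed 4b, MSB=1: 9 - 16 = -7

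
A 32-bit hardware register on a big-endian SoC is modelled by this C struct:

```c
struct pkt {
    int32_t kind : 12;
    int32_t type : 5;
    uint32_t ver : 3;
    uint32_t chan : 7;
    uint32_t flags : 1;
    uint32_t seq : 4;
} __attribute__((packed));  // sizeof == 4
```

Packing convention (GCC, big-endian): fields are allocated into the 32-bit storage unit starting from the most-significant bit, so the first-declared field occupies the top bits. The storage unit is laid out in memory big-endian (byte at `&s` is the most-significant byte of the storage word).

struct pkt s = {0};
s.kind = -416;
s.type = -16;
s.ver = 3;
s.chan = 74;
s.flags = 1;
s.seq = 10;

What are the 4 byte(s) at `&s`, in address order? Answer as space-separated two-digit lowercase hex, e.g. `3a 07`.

e6 08 39 5a

[20+:12] kind=-416 & 0xfff = 0xe60; word=0xe6000000
[15+:5] type=-16 & 0x1f = 0x10; word=0xe6080000
[12+:3] ver=3 & 0x7 = 0x3; word=0xe6083000
[5+:7] chan=74 & 0x7f = 0x4a; word=0xe6083940
[4+:1] flags=1 & 0x1 = 0x1; word=0xe6083950
[0+:4] seq=10 & 0xf = 0xa; word=0xe608395a
word = 0xe608395a → big-endian bytes:
  [0]=0xe6  [1]=0x08  [2]=0x39  [3]=0x5a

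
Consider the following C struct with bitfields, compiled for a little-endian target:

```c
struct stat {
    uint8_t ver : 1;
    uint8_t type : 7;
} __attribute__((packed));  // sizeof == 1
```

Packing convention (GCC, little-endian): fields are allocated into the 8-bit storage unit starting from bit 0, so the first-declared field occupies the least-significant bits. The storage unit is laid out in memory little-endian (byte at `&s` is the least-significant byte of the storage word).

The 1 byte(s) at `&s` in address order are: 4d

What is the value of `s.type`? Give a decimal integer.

[0]=0x4d (little-endian) → word 0x4d
ver [0+:1] = (word>>0) & 0x1 = 1
type [1+:7] = (word>>1) & 0x7f = 38  ←

38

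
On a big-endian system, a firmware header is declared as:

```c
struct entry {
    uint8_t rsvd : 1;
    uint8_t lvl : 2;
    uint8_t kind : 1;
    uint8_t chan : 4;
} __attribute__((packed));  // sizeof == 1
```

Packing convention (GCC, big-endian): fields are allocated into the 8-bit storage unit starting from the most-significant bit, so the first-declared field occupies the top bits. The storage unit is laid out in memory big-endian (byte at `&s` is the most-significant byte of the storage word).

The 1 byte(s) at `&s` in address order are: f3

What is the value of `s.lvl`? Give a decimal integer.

3

[0]=0xf3 (big-endian) → word 0xf3
rsvd:1 @ bit 7 → (0xf3>>7)&0x1 = 0x1
lvl:2 @ bit 5 → (0xf3>>5)&0x3 = 0x3  ←
kind:1 @ bit 4 → (0xf3>>4)&0x1 = 0x1
chan:4 @ bit 0 → (0xf3>>0)&0xf = 0x3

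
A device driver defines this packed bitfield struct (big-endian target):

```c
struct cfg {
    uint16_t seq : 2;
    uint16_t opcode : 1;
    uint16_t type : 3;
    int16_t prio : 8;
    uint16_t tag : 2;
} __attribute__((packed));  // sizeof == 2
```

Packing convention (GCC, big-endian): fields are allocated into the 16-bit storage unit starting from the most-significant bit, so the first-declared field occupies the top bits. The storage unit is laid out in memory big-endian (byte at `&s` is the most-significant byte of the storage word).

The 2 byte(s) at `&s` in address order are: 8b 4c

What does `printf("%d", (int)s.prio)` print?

-45

[0]=0x8b [1]=0x4c (big-endian) → word 0x8b4c
seq [14+:2] = (word>>14) & 0x3 = 2
opcode [13+:1] = (word>>13) & 0x1 = 0
type [10+:3] = (word>>10) & 0x7 = 2
prio [2+:8] = (word>>2) & 0xff = 211  ←
tag [0+:2] = (word>>0) & 0x3 = 0
prio signed 8b, MSB=1: 211 - 256 = -45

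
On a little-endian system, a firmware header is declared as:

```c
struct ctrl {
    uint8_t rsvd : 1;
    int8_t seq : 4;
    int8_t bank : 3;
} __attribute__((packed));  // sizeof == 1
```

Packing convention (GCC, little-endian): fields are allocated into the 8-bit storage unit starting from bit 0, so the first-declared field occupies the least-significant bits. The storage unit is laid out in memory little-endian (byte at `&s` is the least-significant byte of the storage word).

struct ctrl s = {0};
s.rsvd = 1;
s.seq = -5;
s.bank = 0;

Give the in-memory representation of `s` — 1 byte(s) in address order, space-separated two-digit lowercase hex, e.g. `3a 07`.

rsvd:1 = 1 → 0x1 << 0 → word 0x01
seq:4 = -5 → 0xb << 1 → word 0x17
bank:3 = 0 → 0x0 << 5 → word 0x17
word = 0x17 → little-endian bytes:
  [0]=0x17

17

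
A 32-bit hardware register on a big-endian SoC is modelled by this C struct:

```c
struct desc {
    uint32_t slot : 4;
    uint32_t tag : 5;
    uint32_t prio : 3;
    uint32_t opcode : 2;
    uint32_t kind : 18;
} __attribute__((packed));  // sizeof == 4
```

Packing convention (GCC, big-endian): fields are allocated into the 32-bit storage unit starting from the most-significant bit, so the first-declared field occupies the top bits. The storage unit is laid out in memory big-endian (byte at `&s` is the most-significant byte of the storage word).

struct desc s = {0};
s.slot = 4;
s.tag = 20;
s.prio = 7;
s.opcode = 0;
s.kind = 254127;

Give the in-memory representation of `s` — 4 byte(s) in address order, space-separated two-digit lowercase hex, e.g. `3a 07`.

4a 73 e0 af

slot (4b) val=4 bits=0x4 at bit 28: 0x40000000
tag (5b) val=20 bits=0x14 at bit 23: 0x4a000000
prio (3b) val=7 bits=0x7 at bit 20: 0x4a700000
opcode (2b) val=0 bits=0x0 at bit 18: 0x4a700000
kind (18b) val=254127 bits=0x3e0af at bit 0: 0x4a73e0af
word = 0x4a73e0af → big-endian bytes:
  [0]=0x4a  [1]=0x73  [2]=0xe0  [3]=0xaf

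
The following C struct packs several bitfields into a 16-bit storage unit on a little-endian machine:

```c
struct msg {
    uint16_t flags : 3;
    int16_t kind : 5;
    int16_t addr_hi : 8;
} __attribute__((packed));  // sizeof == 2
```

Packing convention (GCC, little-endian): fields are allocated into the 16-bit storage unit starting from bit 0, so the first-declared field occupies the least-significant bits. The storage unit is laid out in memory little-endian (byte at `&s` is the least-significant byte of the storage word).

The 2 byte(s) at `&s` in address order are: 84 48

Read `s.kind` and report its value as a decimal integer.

[0]=0x84 [1]=0x48 (little-endian) → word 0x4884
flags [0+:3] = (word>>0) & 0x7 = 4
kind [3+:5] = (word>>3) & 0x1f = 16  ←
addr_hi [8+:8] = (word>>8) & 0xff = 72
kind signed 5b, MSB=1: 16 - 32 = -16

-16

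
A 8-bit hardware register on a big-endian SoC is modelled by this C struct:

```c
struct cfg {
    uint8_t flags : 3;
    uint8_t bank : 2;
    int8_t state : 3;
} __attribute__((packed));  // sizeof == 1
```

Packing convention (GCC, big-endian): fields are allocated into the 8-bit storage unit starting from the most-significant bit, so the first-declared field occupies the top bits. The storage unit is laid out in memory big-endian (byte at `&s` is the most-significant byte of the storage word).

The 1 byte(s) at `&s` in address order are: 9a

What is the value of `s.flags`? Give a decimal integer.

[0]=0x9a (big-endian) → word 0x9a
flags [5+:3] = (word>>5) & 0x7 = 4  ←
bank [3+:2] = (word>>3) & 0x3 = 3
state [0+:3] = (word>>0) & 0x7 = 2

4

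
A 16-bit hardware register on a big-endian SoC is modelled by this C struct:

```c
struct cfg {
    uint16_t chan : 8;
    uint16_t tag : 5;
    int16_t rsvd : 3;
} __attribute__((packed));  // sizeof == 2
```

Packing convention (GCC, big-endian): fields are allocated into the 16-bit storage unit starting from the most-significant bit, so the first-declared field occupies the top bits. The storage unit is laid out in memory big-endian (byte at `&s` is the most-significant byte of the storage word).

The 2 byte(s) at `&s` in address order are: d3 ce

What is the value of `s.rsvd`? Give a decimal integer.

-2

[0]=0xd3 [1]=0xce (big-endian) → word 0xd3ce
chan:8 @ bit 8 → (0xd3ce>>8)&0xff = 0xd3
tag:5 @ bit 3 → (0xd3ce>>3)&0x1f = 0x19
rsvd:3 @ bit 0 → (0xd3ce>>0)&0x7 = 0x6  ←
rsvd signed 3b, MSB=1: 6 - 8 = -2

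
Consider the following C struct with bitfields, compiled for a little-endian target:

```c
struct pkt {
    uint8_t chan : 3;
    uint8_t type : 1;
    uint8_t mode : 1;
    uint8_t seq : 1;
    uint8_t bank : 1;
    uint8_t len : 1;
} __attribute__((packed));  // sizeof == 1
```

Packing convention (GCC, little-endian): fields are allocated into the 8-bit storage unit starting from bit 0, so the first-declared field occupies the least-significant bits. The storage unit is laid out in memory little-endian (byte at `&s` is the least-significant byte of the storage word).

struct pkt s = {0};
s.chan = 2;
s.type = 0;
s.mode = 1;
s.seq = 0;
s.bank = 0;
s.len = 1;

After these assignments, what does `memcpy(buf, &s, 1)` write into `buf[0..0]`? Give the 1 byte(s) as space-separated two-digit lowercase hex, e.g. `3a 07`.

chan:3 = 2 → 0x2 << 0 → word 0x02
type:1 = 0 → 0x0 << 3 → word 0x02
mode:1 = 1 → 0x1 << 4 → word 0x12
seq:1 = 0 → 0x0 << 5 → word 0x12
bank:1 = 0 → 0x0 << 6 → word 0x12
len:1 = 1 → 0x1 << 7 → word 0x92
word = 0x92 → little-endian bytes:
  [0]=0x92

92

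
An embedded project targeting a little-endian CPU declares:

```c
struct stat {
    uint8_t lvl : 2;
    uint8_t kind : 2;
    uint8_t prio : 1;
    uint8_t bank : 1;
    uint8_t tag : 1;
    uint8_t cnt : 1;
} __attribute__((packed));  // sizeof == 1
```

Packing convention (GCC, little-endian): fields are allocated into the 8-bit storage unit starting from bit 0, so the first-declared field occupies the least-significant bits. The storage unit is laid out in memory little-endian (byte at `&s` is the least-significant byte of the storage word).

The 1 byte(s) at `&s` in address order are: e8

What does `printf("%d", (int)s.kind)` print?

[0]=0xe8 (little-endian) → word 0xe8
lvl [0+:2] = (word>>0) & 0x3 = 0
kind [2+:2] = (word>>2) & 0x3 = 2  ←
prio [4+:1] = (word>>4) & 0x1 = 0
bank [5+:1] = (word>>5) & 0x1 = 1
tag [6+:1] = (word>>6) & 0x1 = 1
cnt [7+:1] = (word>>7) & 0x1 = 1

2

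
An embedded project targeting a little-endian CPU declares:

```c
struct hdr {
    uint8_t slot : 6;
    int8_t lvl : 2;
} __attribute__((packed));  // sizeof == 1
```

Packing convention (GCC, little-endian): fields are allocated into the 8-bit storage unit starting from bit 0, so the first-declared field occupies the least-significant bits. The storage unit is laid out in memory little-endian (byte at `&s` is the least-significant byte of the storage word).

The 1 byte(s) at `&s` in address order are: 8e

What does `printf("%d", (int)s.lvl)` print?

-2

[0]=0x8e (little-endian) → word 0x8e
slot [0+:6] = (word>>0) & 0x3f = 14
lvl [6+:2] = (word>>6) & 0x3 = 2  ←
lvl signed 2b, MSB=1: 2 - 4 = -2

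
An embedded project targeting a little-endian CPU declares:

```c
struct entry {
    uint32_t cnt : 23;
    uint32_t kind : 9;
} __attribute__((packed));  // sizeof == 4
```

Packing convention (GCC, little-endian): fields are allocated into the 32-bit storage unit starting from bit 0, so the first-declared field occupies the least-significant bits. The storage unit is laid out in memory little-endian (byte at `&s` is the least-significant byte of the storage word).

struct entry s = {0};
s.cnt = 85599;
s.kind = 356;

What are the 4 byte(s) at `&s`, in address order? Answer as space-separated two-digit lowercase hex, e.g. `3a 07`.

cnt (23b) val=85599 bits=0x14e5f at bit 0: 0x00014e5f
kind (9b) val=356 bits=0x164 at bit 23: 0xb2014e5f
word = 0xb2014e5f → little-endian bytes:
  [0]=0x5f  [1]=0x4e  [2]=0x01  [3]=0xb2

5f 4e 01 b2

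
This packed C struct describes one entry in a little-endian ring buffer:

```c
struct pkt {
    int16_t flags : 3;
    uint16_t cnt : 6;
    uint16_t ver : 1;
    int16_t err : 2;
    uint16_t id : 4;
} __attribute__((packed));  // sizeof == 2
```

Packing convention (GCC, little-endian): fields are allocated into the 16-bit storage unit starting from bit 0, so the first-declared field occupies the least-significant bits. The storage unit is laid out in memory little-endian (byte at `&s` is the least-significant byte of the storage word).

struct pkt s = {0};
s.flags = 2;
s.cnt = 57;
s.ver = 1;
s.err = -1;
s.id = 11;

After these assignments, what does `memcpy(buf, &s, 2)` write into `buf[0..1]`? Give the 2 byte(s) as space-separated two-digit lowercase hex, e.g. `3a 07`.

[0+:3] flags=2 & 0x7 = 0x2; word=0x0002
[3+:6] cnt=57 & 0x3f = 0x39; word=0x01ca
[9+:1] ver=1 & 0x1 = 0x1; word=0x03ca
[10+:2] err=-1 & 0x3 = 0x3; word=0x0fca
[12+:4] id=11 & 0xf = 0xb; word=0xbfca
word = 0xbfca → little-endian bytes:
  [0]=0xca  [1]=0xbf

ca bf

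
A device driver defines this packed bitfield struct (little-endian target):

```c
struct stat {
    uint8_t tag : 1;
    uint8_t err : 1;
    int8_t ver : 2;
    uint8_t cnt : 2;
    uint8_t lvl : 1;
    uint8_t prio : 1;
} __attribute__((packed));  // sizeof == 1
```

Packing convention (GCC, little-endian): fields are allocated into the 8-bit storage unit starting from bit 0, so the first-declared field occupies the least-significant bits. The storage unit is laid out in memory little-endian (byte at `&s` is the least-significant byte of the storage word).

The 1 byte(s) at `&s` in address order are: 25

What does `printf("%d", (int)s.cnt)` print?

[0]=0x25 (little-endian) → word 0x25
tag [0+:1] = (word>>0) & 0x1 = 1
err [1+:1] = (word>>1) & 0x1 = 0
ver [2+:2] = (word>>2) & 0x3 = 1
cnt [4+:2] = (word>>4) & 0x3 = 2  ←
lvl [6+:1] = (word>>6) & 0x1 = 0
prio [7+:1] = (word>>7) & 0x1 = 0

2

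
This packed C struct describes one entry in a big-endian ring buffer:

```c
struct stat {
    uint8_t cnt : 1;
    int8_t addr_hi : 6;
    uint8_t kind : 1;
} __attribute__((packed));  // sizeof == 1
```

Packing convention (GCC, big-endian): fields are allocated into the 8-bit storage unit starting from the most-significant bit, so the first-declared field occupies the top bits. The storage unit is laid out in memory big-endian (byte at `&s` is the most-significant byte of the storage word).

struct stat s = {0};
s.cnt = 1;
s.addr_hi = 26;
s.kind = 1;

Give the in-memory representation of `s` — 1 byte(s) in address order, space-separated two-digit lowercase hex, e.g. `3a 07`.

b5

cnt (1b) val=1 bits=0x1 at bit 7: 0x80
addr_hi (6b) val=26 bits=0x1a at bit 1: 0xb4
kind (1b) val=1 bits=0x1 at bit 0: 0xb5
word = 0xb5 → big-endian bytes:
  [0]=0xb5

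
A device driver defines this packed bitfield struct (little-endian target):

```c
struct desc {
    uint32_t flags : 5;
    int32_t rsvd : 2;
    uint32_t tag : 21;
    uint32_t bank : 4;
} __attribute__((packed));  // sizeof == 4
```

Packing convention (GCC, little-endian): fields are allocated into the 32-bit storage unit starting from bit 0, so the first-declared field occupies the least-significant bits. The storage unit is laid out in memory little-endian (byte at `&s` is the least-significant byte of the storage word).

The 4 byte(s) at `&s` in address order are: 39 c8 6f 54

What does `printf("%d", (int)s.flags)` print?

[0]=0x39 [1]=0xc8 [2]=0x6f [3]=0x54 (little-endian) → word 0x546fc839
flags:5 @ bit 0 → (0x546fc839>>0)&0x1f = 0x19  ←
rsvd:2 @ bit 5 → (0x546fc839>>5)&0x3 = 0x1
tag:21 @ bit 7 → (0x546fc839>>7)&0x1fffff = 0x8df90
bank:4 @ bit 28 → (0x546fc839>>28)&0xf = 0x5

25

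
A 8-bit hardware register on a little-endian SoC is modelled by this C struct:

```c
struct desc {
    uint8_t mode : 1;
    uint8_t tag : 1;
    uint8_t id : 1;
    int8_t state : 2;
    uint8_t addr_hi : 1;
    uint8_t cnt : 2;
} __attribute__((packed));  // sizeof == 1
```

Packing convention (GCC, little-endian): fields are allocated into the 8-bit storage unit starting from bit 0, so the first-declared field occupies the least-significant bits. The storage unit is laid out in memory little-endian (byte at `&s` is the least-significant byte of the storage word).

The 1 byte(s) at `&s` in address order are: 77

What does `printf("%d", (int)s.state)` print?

-2

[0]=0x77 (little-endian) → word 0x77
mode [0+:1] = (word>>0) & 0x1 = 1
tag [1+:1] = (word>>1) & 0x1 = 1
id [2+:1] = (word>>2) & 0x1 = 1
state [3+:2] = (word>>3) & 0x3 = 2  ←
addr_hi [5+:1] = (word>>5) & 0x1 = 1
cnt [6+:2] = (word>>6) & 0x3 = 1
state signed 2b, MSB=1: 2 - 4 = -2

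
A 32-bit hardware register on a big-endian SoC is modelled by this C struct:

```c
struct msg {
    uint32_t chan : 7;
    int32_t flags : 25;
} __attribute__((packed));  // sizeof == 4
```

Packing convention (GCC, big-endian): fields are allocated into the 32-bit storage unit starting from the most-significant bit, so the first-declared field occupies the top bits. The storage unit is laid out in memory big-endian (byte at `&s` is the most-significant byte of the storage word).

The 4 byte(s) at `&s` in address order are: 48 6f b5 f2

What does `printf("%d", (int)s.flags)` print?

7321074

[0]=0x48 [1]=0x6f [2]=0xb5 [3]=0xf2 (big-endian) → word 0x486fb5f2
chan [25+:7] = (word>>25) & 0x7f = 36
flags [0+:25] = (word>>0) & 0x1ffffff = 7321074  ←
flags signed 25b, MSB=0: value = 7321074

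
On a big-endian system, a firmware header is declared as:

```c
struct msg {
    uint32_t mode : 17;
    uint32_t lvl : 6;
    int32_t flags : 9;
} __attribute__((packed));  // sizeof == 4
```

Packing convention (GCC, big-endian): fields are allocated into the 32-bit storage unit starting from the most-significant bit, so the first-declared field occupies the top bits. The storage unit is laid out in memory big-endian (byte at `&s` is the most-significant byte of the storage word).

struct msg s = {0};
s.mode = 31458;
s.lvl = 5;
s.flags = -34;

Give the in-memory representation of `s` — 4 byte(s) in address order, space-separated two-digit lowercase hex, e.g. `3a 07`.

[15+:17] mode=31458 & 0x1ffff = 0x7ae2; word=0x3d710000
[9+:6] lvl=5 & 0x3f = 0x5; word=0x3d710a00
[0+:9] flags=-34 & 0x1ff = 0x1de; word=0x3d710bde
word = 0x3d710bde → big-endian bytes:
  [0]=0x3d  [1]=0x71  [2]=0x0b  [3]=0xde

3d 71 0b de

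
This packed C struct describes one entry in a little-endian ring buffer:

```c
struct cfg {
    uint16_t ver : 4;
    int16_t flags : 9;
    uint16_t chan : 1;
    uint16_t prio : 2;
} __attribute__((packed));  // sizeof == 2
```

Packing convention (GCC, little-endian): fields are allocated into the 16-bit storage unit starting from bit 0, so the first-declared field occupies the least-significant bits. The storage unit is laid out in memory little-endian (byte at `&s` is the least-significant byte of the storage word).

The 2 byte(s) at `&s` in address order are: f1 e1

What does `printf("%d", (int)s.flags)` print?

[0]=0xf1 [1]=0xe1 (little-endian) → word 0xe1f1
ver:4 @ bit 0 → (0xe1f1>>0)&0xf = 0x1
flags:9 @ bit 4 → (0xe1f1>>4)&0x1ff = 0x1f  ←
chan:1 @ bit 13 → (0xe1f1>>13)&0x1 = 0x1
prio:2 @ bit 14 → (0xe1f1>>14)&0x3 = 0x3
flags signed 9b, MSB=0: value = 31

31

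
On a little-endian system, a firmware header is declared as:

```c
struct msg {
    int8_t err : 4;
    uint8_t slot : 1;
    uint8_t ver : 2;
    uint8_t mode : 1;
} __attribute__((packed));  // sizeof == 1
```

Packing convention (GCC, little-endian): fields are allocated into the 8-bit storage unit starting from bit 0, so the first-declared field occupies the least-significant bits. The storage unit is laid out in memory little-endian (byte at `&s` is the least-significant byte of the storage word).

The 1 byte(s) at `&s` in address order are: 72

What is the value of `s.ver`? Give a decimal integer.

[0]=0x72 (little-endian) → word 0x72
err:4 @ bit 0 → (0x72>>0)&0xf = 0x2
slot:1 @ bit 4 → (0x72>>4)&0x1 = 0x1
ver:2 @ bit 5 → (0x72>>5)&0x3 = 0x3  ←
mode:1 @ bit 7 → (0x72>>7)&0x1 = 0x0

3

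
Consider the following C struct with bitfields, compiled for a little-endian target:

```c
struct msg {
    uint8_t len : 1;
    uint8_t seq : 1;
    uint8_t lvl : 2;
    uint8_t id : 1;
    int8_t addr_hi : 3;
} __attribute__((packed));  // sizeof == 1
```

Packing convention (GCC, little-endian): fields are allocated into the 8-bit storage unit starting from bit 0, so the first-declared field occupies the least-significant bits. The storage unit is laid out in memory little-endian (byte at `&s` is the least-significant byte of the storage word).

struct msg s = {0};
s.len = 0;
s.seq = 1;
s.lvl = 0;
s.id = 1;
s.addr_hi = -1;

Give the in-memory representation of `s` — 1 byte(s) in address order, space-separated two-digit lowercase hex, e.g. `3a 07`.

len:1 = 0 → 0x0 << 0 → word 0x00
seq:1 = 1 → 0x1 << 1 → word 0x02
lvl:2 = 0 → 0x0 << 2 → word 0x02
id:1 = 1 → 0x1 << 4 → word 0x12
addr_hi:3 = -1 → 0x7 << 5 → word 0xf2
word = 0xf2 → little-endian bytes:
  [0]=0xf2

f2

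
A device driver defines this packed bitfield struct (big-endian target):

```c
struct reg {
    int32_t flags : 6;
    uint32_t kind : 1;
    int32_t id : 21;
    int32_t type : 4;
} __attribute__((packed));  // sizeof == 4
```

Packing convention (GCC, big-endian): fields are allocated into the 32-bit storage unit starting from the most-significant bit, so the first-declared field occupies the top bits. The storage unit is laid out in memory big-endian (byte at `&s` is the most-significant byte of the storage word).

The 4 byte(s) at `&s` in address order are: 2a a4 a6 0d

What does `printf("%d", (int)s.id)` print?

[0]=0x2a [1]=0xa4 [2]=0xa6 [3]=0x0d (big-endian) → word 0x2aa4a60d
flags:6 @ bit 26 → (0x2aa4a60d>>26)&0x3f = 0xa
kind:1 @ bit 25 → (0x2aa4a60d>>25)&0x1 = 0x1
id:21 @ bit 4 → (0x2aa4a60d>>4)&0x1fffff = 0xa4a60  ←
type:4 @ bit 0 → (0x2aa4a60d>>0)&0xf = 0xd
id signed 21b, MSB=0: value = 674400

674400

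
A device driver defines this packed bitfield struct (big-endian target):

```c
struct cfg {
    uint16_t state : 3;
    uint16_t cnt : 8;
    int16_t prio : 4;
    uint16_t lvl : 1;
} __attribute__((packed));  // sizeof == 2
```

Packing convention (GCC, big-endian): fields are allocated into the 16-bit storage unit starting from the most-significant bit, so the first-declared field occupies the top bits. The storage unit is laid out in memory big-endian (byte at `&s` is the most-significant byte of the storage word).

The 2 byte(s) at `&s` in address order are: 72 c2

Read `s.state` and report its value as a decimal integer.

3

[0]=0x72 [1]=0xc2 (big-endian) → word 0x72c2
state [13+:3] = (word>>13) & 0x7 = 3  ←
cnt [5+:8] = (word>>5) & 0xff = 150
prio [1+:4] = (word>>1) & 0xf = 1
lvl [0+:1] = (word>>0) & 0x1 = 0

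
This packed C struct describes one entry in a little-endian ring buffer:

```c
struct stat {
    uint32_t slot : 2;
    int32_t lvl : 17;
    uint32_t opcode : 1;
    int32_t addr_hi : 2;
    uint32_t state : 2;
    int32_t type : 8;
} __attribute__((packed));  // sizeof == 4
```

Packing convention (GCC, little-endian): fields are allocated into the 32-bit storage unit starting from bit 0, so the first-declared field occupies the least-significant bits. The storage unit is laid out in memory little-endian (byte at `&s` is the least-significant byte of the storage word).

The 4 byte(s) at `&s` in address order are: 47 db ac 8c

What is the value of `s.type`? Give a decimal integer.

-116

[0]=0x47 [1]=0xdb [2]=0xac [3]=0x8c (little-endian) → word 0x8cacdb47
slot:2 @ bit 0 → (0x8cacdb47>>0)&0x3 = 0x3
lvl:17 @ bit 2 → (0x8cacdb47>>2)&0x1ffff = 0x136d1
opcode:1 @ bit 19 → (0x8cacdb47>>19)&0x1 = 0x1
addr_hi:2 @ bit 20 → (0x8cacdb47>>20)&0x3 = 0x2
state:2 @ bit 22 → (0x8cacdb47>>22)&0x3 = 0x2
type:8 @ bit 24 → (0x8cacdb47>>24)&0xff = 0x8c  ←
type signed 8b, MSB=1: 140 - 256 = -116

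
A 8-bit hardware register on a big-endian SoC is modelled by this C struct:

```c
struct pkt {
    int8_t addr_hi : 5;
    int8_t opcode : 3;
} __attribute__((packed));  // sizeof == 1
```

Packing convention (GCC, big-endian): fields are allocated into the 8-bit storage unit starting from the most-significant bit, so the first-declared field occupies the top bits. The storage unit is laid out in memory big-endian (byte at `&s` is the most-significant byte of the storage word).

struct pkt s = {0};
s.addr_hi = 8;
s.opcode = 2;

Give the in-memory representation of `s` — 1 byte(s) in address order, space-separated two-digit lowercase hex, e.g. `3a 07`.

42

addr_hi:5 = 8 → 0x8 << 3 → word 0x40
opcode:3 = 2 → 0x2 << 0 → word 0x42
word = 0x42 → big-endian bytes:
  [0]=0x42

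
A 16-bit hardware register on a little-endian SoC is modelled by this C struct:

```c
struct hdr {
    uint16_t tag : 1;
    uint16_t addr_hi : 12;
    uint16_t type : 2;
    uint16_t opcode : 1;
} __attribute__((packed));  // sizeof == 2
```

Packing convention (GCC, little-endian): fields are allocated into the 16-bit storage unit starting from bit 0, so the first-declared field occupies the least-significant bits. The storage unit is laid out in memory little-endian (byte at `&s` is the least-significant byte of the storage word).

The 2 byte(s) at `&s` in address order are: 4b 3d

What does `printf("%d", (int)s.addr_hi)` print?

[0]=0x4b [1]=0x3d (little-endian) → word 0x3d4b
tag [0+:1] = (word>>0) & 0x1 = 1
addr_hi [1+:12] = (word>>1) & 0xfff = 3749  ←
type [13+:2] = (word>>13) & 0x3 = 1
opcode [15+:1] = (word>>15) & 0x1 = 0

3749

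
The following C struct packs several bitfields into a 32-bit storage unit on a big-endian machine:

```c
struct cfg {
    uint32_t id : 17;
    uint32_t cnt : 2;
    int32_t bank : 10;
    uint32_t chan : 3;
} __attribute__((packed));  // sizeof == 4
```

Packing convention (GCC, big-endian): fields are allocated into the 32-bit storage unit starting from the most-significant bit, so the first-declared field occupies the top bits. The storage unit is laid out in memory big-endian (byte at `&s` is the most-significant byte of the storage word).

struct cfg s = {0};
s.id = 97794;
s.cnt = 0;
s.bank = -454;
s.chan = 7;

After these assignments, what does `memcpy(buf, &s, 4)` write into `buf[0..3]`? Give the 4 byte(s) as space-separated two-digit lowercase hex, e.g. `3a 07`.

bf 01 11 d7

id:17 = 97794 → 0x17e02 << 15 → word 0xbf010000
cnt:2 = 0 → 0x0 << 13 → word 0xbf010000
bank:10 = -454 → 0x23a << 3 → word 0xbf0111d0
chan:3 = 7 → 0x7 << 0 → word 0xbf0111d7
word = 0xbf0111d7 → big-endian bytes:
  [0]=0xbf  [1]=0x01  [2]=0x11  [3]=0xd7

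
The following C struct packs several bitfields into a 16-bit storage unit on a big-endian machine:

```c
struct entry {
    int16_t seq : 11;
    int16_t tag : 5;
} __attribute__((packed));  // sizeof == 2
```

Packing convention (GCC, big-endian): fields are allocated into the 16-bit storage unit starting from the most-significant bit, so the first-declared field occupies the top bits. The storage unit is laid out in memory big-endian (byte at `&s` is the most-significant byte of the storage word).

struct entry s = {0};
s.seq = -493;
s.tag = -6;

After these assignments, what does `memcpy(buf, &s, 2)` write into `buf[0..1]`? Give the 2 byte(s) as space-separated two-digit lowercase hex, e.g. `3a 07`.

seq:11 = -493 → 0x613 << 5 → word 0xc260
tag:5 = -6 → 0x1a << 0 → word 0xc27a
word = 0xc27a → big-endian bytes:
  [0]=0xc2  [1]=0x7a

c2 7a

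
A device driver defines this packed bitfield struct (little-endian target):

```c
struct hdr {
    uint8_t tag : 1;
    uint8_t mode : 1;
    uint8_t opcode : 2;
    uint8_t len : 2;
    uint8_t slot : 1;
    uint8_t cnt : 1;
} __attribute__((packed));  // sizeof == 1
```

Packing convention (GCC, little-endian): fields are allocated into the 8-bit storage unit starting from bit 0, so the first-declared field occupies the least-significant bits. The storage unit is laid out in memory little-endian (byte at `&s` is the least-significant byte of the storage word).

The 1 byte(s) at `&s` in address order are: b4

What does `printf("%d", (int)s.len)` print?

[0]=0xb4 (little-endian) → word 0xb4
tag [0+:1] = (word>>0) & 0x1 = 0
mode [1+:1] = (word>>1) & 0x1 = 0
opcode [2+:2] = (word>>2) & 0x3 = 1
len [4+:2] = (word>>4) & 0x3 = 3  ←
slot [6+:1] = (word>>6) & 0x1 = 0
cnt [7+:1] = (word>>7) & 0x1 = 1

3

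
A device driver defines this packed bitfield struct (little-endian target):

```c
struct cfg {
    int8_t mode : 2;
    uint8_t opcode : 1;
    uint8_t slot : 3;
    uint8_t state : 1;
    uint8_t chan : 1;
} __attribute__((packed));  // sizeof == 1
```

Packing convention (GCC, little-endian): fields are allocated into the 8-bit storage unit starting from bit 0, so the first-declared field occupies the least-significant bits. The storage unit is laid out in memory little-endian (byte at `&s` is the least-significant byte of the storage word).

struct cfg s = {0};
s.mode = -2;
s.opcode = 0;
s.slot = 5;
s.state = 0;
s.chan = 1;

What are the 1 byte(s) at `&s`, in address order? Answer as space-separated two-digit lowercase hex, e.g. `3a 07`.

aa

[0+:2] mode=-2 & 0x3 = 0x2; word=0x02
[2+:1] opcode=0 & 0x1 = 0x0; word=0x02
[3+:3] slot=5 & 0x7 = 0x5; word=0x2a
[6+:1] state=0 & 0x1 = 0x0; word=0x2a
[7+:1] chan=1 & 0x1 = 0x1; word=0xaa
word = 0xaa → little-endian bytes:
  [0]=0xaa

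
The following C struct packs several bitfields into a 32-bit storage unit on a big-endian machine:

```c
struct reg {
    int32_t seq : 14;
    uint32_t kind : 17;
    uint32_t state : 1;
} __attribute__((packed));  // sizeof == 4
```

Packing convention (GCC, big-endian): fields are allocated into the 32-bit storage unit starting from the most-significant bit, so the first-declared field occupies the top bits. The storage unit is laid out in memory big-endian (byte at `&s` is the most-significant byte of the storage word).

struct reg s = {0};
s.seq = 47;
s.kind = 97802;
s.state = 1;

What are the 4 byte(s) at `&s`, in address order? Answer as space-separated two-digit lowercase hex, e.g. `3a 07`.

seq:14 = 47 → 0x2f << 18 → word 0x00bc0000
kind:17 = 97802 → 0x17e0a << 1 → word 0x00befc14
state:1 = 1 → 0x1 << 0 → word 0x00befc15
word = 0x00befc15 → big-endian bytes:
  [0]=0x00  [1]=0xbe  [2]=0xfc  [3]=0x15

00 be fc 15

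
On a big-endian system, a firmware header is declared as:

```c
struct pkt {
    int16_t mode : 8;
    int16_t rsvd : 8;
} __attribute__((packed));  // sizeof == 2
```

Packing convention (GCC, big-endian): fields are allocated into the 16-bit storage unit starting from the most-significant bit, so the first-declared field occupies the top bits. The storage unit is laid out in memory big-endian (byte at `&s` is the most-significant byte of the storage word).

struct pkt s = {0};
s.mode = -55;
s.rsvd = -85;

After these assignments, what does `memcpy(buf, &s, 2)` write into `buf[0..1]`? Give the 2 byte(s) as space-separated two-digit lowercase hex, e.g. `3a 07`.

mode (8b) val=-55 bits=0xc9 at bit 8: 0xc900
rsvd (8b) val=-85 bits=0xab at bit 0: 0xc9ab
word = 0xc9ab → big-endian bytes:
  [0]=0xc9  [1]=0xab

c9 ab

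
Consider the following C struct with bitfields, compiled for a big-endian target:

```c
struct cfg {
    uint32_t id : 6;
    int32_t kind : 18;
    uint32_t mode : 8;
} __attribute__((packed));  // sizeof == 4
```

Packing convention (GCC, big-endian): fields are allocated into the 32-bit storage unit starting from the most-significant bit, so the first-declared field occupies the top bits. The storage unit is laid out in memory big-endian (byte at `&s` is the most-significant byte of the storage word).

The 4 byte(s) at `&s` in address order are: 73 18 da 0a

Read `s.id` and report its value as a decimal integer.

[0]=0x73 [1]=0x18 [2]=0xda [3]=0x0a (big-endian) → word 0x7318da0a
id [26+:6] = (word>>26) & 0x3f = 28  ←
kind [8+:18] = (word>>8) & 0x3ffff = 202970
mode [0+:8] = (word>>0) & 0xff = 10

28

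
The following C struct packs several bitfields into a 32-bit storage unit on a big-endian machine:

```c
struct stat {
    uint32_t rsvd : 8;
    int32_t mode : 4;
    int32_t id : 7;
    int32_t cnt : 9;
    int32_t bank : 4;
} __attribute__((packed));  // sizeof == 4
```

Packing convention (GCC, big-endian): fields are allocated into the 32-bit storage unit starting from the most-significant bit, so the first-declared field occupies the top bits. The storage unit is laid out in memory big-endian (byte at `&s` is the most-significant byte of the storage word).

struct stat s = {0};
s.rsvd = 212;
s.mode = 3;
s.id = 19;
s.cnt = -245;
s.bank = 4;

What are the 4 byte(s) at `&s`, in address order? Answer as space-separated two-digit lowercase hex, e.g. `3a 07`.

d4 32 70 b4

rsvd:8 = 212 → 0xd4 << 24 → word 0xd4000000
mode:4 = 3 → 0x3 << 20 → word 0xd4300000
id:7 = 19 → 0x13 << 13 → word 0xd4326000
cnt:9 = -245 → 0x10b << 4 → word 0xd43270b0
bank:4 = 4 → 0x4 << 0 → word 0xd43270b4
word = 0xd43270b4 → big-endian bytes:
  [0]=0xd4  [1]=0x32  [2]=0x70  [3]=0xb4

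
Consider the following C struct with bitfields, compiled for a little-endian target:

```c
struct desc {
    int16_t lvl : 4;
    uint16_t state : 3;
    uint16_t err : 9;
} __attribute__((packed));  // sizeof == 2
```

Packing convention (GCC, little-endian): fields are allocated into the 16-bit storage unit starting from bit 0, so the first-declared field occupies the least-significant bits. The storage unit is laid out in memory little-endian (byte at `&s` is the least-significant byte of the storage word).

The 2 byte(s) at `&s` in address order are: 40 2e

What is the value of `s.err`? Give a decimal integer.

[0]=0x40 [1]=0x2e (little-endian) → word 0x2e40
lvl [0+:4] = (word>>0) & 0xf = 0
state [4+:3] = (word>>4) & 0x7 = 4
err [7+:9] = (word>>7) & 0x1ff = 92  ←

92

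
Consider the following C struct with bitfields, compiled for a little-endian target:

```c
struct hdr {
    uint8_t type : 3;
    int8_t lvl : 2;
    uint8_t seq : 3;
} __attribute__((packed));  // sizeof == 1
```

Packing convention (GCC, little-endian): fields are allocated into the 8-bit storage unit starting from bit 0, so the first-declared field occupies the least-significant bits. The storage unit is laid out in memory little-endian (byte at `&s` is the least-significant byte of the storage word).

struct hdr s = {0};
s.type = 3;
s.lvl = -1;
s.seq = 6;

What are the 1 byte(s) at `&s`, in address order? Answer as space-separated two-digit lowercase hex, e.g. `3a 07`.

[0+:3] type=3 & 0x7 = 0x3; word=0x03
[3+:2] lvl=-1 & 0x3 = 0x3; word=0x1b
[5+:3] seq=6 & 0x7 = 0x6; word=0xdb
word = 0xdb → little-endian bytes:
  [0]=0xdb

db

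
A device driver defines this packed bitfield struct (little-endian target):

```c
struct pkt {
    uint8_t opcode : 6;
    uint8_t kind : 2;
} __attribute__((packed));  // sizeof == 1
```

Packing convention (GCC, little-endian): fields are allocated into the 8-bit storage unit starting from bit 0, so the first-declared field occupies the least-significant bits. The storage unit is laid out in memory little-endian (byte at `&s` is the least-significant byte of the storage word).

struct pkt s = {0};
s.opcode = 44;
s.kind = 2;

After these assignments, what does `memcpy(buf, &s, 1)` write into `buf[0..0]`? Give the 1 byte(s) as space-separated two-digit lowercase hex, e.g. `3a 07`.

opcode:6 = 44 → 0x2c << 0 → word 0x2c
kind:2 = 2 → 0x2 << 6 → word 0xac
word = 0xac → little-endian bytes:
  [0]=0xac

ac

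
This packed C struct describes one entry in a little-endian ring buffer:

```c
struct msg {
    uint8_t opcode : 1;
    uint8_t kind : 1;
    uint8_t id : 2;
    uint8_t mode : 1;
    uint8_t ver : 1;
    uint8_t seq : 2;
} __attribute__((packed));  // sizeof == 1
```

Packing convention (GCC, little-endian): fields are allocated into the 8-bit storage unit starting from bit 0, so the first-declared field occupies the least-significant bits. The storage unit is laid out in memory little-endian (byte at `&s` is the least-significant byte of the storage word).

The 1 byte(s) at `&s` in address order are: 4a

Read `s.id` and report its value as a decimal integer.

[0]=0x4a (little-endian) → word 0x4a
opcode:1 @ bit 0 → (0x4a>>0)&0x1 = 0x0
kind:1 @ bit 1 → (0x4a>>1)&0x1 = 0x1
id:2 @ bit 2 → (0x4a>>2)&0x3 = 0x2  ←
mode:1 @ bit 4 → (0x4a>>4)&0x1 = 0x0
ver:1 @ bit 5 → (0x4a>>5)&0x1 = 0x0
seq:2 @ bit 6 → (0x4a>>6)&0x3 = 0x1

2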